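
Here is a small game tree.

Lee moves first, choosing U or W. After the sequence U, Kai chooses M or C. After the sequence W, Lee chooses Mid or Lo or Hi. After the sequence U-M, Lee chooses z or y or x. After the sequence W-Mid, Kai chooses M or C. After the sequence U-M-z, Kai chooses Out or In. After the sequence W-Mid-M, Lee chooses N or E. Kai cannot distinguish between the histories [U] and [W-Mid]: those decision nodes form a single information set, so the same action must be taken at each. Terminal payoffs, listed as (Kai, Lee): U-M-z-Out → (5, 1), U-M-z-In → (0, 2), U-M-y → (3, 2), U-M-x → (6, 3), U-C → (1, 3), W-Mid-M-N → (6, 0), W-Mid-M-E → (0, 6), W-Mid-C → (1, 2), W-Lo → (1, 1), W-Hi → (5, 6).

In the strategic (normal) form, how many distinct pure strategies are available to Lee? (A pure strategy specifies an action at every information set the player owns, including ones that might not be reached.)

36

Lee owns the root with actions {U, W} — two choices.
Lee owns the node after W with actions {Mid, Lo, Hi} — three choices.
Lee owns the node after U-M with actions {z, y, x} — three choices.
Lee owns the node after W-Mid-M with actions {N, E} — two choices.
A pure strategy fixes one action at each information set independently, so the count is the product 2 × 3 × 3 × 2 = 36.
(For reference, Kai has 4 pure strategies, giving a 36×4 normal-form matrix.)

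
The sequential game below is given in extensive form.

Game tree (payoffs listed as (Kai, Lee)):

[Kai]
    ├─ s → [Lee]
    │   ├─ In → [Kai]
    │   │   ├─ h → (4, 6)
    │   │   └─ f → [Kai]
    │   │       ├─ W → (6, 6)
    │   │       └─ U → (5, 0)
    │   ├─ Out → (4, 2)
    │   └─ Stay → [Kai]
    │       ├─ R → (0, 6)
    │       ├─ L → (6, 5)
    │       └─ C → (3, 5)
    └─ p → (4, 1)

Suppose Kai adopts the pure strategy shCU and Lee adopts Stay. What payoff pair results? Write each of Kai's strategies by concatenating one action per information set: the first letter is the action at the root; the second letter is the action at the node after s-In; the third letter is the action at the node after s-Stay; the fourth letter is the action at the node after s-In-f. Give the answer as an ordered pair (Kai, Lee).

(3, 5)

Trace the play path from the root:
  Kai plays s
  Lee plays Stay at [s]
  Kai plays C at [s-Stay]
→ terminal payoff (3, 5).
(Kai's choice at the node after s-In is never reached on this path, so it doesn't affect the outcome.)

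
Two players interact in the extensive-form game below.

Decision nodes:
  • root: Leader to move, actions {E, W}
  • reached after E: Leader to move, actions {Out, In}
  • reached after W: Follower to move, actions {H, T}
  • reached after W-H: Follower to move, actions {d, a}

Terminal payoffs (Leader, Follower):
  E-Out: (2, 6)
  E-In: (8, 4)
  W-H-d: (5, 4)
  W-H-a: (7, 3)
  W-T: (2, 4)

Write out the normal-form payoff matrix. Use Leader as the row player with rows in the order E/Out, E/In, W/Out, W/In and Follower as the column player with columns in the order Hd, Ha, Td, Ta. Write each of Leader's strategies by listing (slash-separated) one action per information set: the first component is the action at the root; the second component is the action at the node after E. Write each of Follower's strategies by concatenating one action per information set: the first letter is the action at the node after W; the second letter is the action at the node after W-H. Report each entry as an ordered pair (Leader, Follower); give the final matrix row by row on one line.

Row E/Out: Hd→(2,6), Ha→(2,6), Td→(2,6), Ta→(2,6)
Row E/In: Hd→(8,4), Ha→(8,4), Td→(8,4), Ta→(8,4)
Row W/Out: Hd→(5,4), Ha→(7,3), Td→(2,4), Ta→(2,4)
Row W/In: Hd→(5,4), Ha→(7,3), Td→(2,4), Ta→(2,4)

E/Out: (2,6) (2,6) (2,6) (2,6) | E/In: (8,4) (8,4) (8,4) (8,4) | W/Out: (5,4) (7,3) (2,4) (2,4) | W/In: (5,4) (7,3) (2,4) (2,4)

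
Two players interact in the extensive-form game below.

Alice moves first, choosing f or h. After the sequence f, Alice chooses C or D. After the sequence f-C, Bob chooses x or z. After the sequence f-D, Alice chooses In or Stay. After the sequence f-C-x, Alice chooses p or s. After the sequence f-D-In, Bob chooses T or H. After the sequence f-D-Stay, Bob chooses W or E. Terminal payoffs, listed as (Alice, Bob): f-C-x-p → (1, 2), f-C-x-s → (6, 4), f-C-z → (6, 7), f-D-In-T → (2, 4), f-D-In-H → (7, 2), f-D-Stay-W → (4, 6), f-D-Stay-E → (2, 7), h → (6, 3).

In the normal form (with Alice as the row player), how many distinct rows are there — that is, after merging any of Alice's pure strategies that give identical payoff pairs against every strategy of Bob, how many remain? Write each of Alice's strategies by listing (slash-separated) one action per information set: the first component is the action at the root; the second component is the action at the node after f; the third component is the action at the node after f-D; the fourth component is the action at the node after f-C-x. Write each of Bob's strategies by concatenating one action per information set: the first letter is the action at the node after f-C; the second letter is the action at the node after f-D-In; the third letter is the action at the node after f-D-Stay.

Alice has 16 pure strategies: f/C/In/p, f/C/In/s, f/C/Stay/p, f/C/Stay/s, f/D/In/p, f/D/In/s, f/D/Stay/p, f/D/Stay/s, h/C/In/p, h/C/In/s, h/C/Stay/p, h/C/Stay/s, h/D/In/p, h/D/In/s, h/D/Stay/p, h/D/Stay/s. Columns: xTW, xTE, xHW, xHE, zTW, zTE, zHW, zHE.
{f/C/In/p, f/C/Stay/p} → row (1,2) (1,2) (1,2) (1,2) (6,7) (6,7) (6,7) (6,7)
{f/C/In/s, f/C/Stay/s} → row (6,4) (6,4) (6,4) (6,4) (6,7) (6,7) (6,7) (6,7)
{f/D/In/p, f/D/In/s} → row (2,4) (2,4) (7,2) (7,2) (2,4) (2,4) (7,2) (7,2)
{f/D/Stay/p, f/D/Stay/s} → row (4,6) (2,7) (4,6) (2,7) (4,6) (2,7) (4,6) (2,7)
{h/C/In/p, h/C/In/s, h/C/Stay/p, h/C/Stay/s, h/D/In/p, h/D/In/s, h/D/Stay/p, h/D/Stay/s} → row (6,3) (6,3) (6,3) (6,3) (6,3) (6,3) (6,3) (6,3)
That's 5 distinct rows out of 16 strategies.

5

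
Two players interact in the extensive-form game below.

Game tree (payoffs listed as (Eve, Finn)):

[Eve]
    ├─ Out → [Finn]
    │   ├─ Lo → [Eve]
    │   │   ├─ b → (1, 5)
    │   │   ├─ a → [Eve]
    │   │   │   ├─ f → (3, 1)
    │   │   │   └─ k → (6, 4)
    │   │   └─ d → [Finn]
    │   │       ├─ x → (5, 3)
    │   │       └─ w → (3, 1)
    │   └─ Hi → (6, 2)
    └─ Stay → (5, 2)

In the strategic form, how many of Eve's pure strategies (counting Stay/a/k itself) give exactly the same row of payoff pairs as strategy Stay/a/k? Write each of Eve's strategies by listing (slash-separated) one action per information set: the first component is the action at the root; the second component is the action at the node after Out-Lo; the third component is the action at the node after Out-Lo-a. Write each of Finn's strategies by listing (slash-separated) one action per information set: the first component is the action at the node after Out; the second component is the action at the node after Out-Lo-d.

Row for Stay/a/k (columns Lo/x, Lo/w, Hi/x, Hi/w): (5,2) (5,2) (5,2) (5,2).
Under Stay/a/k, Eve's choice at the node after Out-Lo and at the node after Out-Lo-a can never be reached regardless of what Finn does, so varying those choices leaves every outcome unchanged.
Holding the reachable choices fixed and varying the unreachable ones freely already gives 3 × 2 = 6 equivalent strategies.
No other strategy reproduces this row, so those 6 are the full class: Stay/b/f, Stay/b/k, Stay/a/f, Stay/a/k, Stay/d/f, Stay/d/k.

6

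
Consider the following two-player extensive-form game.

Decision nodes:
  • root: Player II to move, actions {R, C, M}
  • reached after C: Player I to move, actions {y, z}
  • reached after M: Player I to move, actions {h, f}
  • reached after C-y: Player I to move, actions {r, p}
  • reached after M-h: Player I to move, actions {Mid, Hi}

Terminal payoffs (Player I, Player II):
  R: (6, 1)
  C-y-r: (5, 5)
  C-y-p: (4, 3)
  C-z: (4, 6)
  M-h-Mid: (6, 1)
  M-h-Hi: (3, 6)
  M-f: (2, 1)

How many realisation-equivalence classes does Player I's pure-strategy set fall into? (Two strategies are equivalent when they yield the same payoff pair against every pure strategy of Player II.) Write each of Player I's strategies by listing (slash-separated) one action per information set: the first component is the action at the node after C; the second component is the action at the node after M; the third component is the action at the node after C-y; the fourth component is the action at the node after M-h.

Player I has 16 pure strategies: y/h/r/Mid, y/h/r/Hi, y/h/p/Mid, y/h/p/Hi, y/f/r/Mid, y/f/r/Hi, y/f/p/Mid, y/f/p/Hi, z/h/r/Mid, z/h/r/Hi, z/h/p/Mid, z/h/p/Hi, z/f/r/Mid, z/f/r/Hi, z/f/p/Mid, z/f/p/Hi. Columns: R, C, M.
{y/h/r/Mid} → row (6,1) (5,5) (6,1)
{y/h/r/Hi} → row (6,1) (5,5) (3,6)
{y/h/p/Mid} → row (6,1) (4,3) (6,1)
{y/h/p/Hi} → row (6,1) (4,3) (3,6)
{y/f/r/Mid, y/f/r/Hi} → row (6,1) (5,5) (2,1)
{y/f/p/Mid, y/f/p/Hi} → row (6,1) (4,3) (2,1)
{z/h/r/Mid, z/h/p/Mid} → row (6,1) (4,6) (6,1)
{z/h/r/Hi, z/h/p/Hi} → row (6,1) (4,6) (3,6)
{z/f/r/Mid, z/f/r/Hi, z/f/p/Mid, z/f/p/Hi} → row (6,1) (4,6) (2,1)
That's 9 distinct rows out of 16 strategies.

9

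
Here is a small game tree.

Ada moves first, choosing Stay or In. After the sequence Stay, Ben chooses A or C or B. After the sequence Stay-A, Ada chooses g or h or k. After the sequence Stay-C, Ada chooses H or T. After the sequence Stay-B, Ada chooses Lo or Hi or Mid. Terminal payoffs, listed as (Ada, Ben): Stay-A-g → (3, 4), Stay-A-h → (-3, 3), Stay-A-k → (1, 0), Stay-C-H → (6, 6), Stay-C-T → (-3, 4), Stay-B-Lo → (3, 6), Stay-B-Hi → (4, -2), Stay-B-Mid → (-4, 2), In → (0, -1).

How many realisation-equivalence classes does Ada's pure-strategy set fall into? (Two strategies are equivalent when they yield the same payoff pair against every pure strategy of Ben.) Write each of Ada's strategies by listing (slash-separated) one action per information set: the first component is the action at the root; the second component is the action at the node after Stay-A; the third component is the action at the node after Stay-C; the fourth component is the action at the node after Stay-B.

19

Ada has 36 pure strategies: Stay/g/H/Lo, Stay/g/H/Hi, Stay/g/H/Mid, Stay/g/T/Lo, Stay/g/T/Hi, Stay/g/T/Mid, Stay/h/H/Lo, Stay/h/H/Hi, Stay/h/H/Mid, Stay/h/T/Lo, Stay/h/T/Hi, Stay/h/T/Mid, Stay/k/H/Lo, Stay/k/H/Hi, Stay/k/H/Mid, Stay/k/T/Lo, Stay/k/T/Hi, Stay/k/T/Mid, In/g/H/Lo, In/g/H/Hi, In/g/H/Mid, In/g/T/Lo, In/g/T/Hi, In/g/T/Mid, In/h/H/Lo, In/h/H/Hi, In/h/H/Mid, In/h/T/Lo, In/h/T/Hi, In/h/T/Mid, In/k/H/Lo, In/k/H/Hi, In/k/H/Mid, In/k/T/Lo, In/k/T/Hi, In/k/T/Mid. Columns: A, C, B.
{Stay/g/H/Lo} → row (3,4) (6,6) (3,6)
{Stay/g/H/Hi} → row (3,4) (6,6) (4,-2)
{Stay/g/H/Mid} → row (3,4) (6,6) (-4,2)
{Stay/g/T/Lo} → row (3,4) (-3,4) (3,6)
{Stay/g/T/Hi} → row (3,4) (-3,4) (4,-2)
{Stay/g/T/Mid} → row (3,4) (-3,4) (-4,2)
{Stay/h/H/Lo} → row (-3,3) (6,6) (3,6)
{Stay/h/H/Hi} → row (-3,3) (6,6) (4,-2)
{Stay/h/H/Mid} → row (-3,3) (6,6) (-4,2)
{Stay/h/T/Lo} → row (-3,3) (-3,4) (3,6)
{Stay/h/T/Hi} → row (-3,3) (-3,4) (4,-2)
{Stay/h/T/Mid} → row (-3,3) (-3,4) (-4,2)
{Stay/k/H/Lo} → row (1,0) (6,6) (3,6)
{Stay/k/H/Hi} → row (1,0) (6,6) (4,-2)
{Stay/k/H/Mid} → row (1,0) (6,6) (-4,2)
{Stay/k/T/Lo} → row (1,0) (-3,4) (3,6)
{Stay/k/T/Hi} → row (1,0) (-3,4) (4,-2)
{Stay/k/T/Mid} → row (1,0) (-3,4) (-4,2)
{In/g/H/Lo, In/g/H/Hi, In/g/H/Mid, In/g/T/Lo, In/g/T/Hi, In/g/T/Mid, In/h/H/Lo, In/h/H/Hi, In/h/H/Mid, In/h/T/Lo, In/h/T/Hi, In/h/T/Mid, In/k/H/Lo, In/k/H/Hi, In/k/H/Mid, In/k/T/Lo, In/k/T/Hi, In/k/T/Mid} → row (0,-1) (0,-1) (0,-1)
That's 19 distinct rows out of 36 strategies.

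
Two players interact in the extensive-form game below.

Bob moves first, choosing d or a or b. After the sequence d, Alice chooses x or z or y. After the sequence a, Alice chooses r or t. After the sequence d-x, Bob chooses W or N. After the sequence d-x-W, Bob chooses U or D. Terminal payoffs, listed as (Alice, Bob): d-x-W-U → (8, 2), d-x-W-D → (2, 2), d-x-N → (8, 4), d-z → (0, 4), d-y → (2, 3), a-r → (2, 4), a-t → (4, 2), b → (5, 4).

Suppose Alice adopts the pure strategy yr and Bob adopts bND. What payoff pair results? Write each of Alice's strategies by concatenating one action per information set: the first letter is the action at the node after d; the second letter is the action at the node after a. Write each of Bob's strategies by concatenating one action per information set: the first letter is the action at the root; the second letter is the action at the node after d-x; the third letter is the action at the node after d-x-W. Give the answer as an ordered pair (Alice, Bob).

(5, 4)

Trace the play path from the root:
  Bob plays b
→ terminal payoff (5, 4).
(Alice's choice at the node after d is never reached on this path, so it doesn't affect the outcome.)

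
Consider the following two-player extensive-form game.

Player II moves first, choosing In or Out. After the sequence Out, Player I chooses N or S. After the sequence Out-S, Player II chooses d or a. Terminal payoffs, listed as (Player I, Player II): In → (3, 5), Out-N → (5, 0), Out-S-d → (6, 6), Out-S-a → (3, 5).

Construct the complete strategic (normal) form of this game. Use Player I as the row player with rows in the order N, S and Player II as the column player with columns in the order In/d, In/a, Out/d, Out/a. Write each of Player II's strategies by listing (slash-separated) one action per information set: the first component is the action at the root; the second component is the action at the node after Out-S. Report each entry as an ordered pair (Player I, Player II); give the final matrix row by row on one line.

         In/d     In/a    Out/d    Out/a
   N    (3,5)    (3,5)    (5,0)    (5,0)
   S    (3,5)    (3,5)    (6,6)    (3,5)

N: (3,5) (3,5) (5,0) (5,0) | S: (3,5) (3,5) (6,6) (3,5)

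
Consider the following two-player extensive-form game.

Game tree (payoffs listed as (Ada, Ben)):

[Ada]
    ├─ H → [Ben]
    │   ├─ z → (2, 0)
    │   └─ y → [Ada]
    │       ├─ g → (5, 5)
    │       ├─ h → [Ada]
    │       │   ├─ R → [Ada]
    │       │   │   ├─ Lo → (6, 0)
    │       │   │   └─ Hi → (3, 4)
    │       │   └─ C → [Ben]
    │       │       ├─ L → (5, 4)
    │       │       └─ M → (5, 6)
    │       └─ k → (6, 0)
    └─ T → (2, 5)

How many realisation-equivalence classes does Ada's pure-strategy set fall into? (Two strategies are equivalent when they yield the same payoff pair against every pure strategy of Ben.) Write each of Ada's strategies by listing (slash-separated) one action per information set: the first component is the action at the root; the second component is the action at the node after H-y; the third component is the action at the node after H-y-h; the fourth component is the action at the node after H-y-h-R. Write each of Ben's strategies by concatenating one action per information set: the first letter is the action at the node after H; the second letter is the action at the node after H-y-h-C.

Ada has 24 pure strategies: H/g/R/Lo, H/g/R/Hi, H/g/C/Lo, H/g/C/Hi, H/h/R/Lo, H/h/R/Hi, H/h/C/Lo, H/h/C/Hi, H/k/R/Lo, H/k/R/Hi, H/k/C/Lo, H/k/C/Hi, T/g/R/Lo, T/g/R/Hi, T/g/C/Lo, T/g/C/Hi, T/h/R/Lo, T/h/R/Hi, T/h/C/Lo, T/h/C/Hi, T/k/R/Lo, T/k/R/Hi, T/k/C/Lo, T/k/C/Hi. Columns: zL, zM, yL, yM.
{H/g/R/Lo, H/g/R/Hi, H/g/C/Lo, H/g/C/Hi} → row (2,0) (2,0) (5,5) (5,5)
{H/h/R/Lo, H/k/R/Lo, H/k/R/Hi, H/k/C/Lo, H/k/C/Hi} → row (2,0) (2,0) (6,0) (6,0)
{H/h/R/Hi} → row (2,0) (2,0) (3,4) (3,4)
{H/h/C/Lo, H/h/C/Hi} → row (2,0) (2,0) (5,4) (5,6)
{T/g/R/Lo, T/g/R/Hi, T/g/C/Lo, T/g/C/Hi, T/h/R/Lo, T/h/R/Hi, T/h/C/Lo, T/h/C/Hi, T/k/R/Lo, T/k/R/Hi, T/k/C/Lo, T/k/C/Hi} → row (2,5) (2,5) (2,5) (2,5)
That's 5 distinct rows out of 24 strategies.

5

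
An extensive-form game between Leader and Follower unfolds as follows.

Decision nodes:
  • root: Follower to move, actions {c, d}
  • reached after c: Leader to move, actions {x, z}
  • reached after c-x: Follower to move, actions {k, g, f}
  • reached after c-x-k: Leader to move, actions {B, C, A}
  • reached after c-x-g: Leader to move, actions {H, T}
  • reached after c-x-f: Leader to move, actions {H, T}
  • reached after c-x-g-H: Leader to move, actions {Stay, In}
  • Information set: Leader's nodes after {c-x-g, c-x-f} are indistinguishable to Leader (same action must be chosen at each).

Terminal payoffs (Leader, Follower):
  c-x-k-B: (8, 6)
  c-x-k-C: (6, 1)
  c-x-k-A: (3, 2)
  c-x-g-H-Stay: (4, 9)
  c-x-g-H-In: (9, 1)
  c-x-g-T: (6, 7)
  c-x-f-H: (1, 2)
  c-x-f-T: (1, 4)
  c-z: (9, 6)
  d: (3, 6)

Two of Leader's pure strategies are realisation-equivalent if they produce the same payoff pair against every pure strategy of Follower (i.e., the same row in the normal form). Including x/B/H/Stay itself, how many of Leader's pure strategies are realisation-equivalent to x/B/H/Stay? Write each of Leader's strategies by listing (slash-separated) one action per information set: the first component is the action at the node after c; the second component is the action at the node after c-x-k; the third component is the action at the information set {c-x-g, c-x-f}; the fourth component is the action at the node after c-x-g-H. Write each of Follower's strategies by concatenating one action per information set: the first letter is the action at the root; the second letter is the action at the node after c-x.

Row for x/B/H/Stay (columns ck, cg, cf, dk, dg, df): (8,6) (4,9) (1,2) (3,6) (3,6) (3,6).
Every one of Leader's information sets is on the play path for some reply by Follower when Leader follows x/B/H/Stay.
Changing the action at any of them therefore changes at least one column, so only x/B/H/Stay itself gives this row.

1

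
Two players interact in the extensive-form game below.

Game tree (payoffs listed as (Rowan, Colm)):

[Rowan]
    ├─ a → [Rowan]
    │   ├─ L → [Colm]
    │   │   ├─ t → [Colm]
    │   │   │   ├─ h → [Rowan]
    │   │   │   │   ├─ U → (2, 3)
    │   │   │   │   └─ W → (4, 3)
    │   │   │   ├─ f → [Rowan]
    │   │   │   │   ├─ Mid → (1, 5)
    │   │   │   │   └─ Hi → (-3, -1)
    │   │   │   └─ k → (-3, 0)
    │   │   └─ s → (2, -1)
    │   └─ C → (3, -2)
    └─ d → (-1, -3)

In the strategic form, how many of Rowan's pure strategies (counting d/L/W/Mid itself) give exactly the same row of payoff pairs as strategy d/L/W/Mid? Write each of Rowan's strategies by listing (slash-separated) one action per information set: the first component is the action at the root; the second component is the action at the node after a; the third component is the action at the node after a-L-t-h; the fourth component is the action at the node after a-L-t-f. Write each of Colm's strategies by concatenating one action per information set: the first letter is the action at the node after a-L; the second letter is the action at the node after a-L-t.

8

Row for d/L/W/Mid (columns th, tf, tk, sh, sf, sk): (-1,-3) (-1,-3) (-1,-3) (-1,-3) (-1,-3) (-1,-3).
Under d/L/W/Mid, Rowan's choice at the node after a and at the node after a-L-t-h and at the node after a-L-t-f can never be reached regardless of what Colm does, so varying those choices leaves every outcome unchanged.
Holding the reachable choices fixed and varying the unreachable ones freely already gives 2 × 2 × 2 = 8 equivalent strategies.
No other strategy reproduces this row, so those 8 are the full class: d/L/U/Mid, d/L/U/Hi, d/L/W/Mid, d/L/W/Hi, d/C/U/Mid, d/C/U/Hi, d/C/W/Mid, d/C/W/Hi.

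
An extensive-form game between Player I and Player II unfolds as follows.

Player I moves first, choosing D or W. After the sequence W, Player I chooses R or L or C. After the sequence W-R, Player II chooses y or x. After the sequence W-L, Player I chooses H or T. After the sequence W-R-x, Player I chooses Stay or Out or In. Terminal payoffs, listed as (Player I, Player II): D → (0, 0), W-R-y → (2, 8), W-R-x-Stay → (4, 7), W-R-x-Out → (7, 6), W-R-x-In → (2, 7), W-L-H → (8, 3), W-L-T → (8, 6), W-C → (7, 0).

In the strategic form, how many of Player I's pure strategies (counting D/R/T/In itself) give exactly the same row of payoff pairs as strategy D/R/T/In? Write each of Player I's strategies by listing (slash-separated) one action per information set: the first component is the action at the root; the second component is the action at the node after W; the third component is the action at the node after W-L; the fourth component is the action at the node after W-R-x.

Row for D/R/T/In (columns y, x): (0,0) (0,0).
Under D/R/T/In, Player I's choice at the node after W and at the node after W-L and at the node after W-R-x can never be reached regardless of what Player II does, so varying those choices leaves every outcome unchanged.
Holding the reachable choices fixed and varying the unreachable ones freely already gives 3 × 2 × 3 = 18 equivalent strategies.
No other strategy reproduces this row, so those 18 are the full class: D/R/H/Stay, D/R/H/Out, D/R/H/In, D/R/T/Stay, D/R/T/Out, D/R/T/In, D/L/H/Stay, D/L/H/Out, D/L/H/In, D/L/T/Stay, D/L/T/Out, D/L/T/In, D/C/H/Stay, D/C/H/Out, D/C/H/In, D/C/T/Stay, D/C/T/Out, D/C/T/In.

18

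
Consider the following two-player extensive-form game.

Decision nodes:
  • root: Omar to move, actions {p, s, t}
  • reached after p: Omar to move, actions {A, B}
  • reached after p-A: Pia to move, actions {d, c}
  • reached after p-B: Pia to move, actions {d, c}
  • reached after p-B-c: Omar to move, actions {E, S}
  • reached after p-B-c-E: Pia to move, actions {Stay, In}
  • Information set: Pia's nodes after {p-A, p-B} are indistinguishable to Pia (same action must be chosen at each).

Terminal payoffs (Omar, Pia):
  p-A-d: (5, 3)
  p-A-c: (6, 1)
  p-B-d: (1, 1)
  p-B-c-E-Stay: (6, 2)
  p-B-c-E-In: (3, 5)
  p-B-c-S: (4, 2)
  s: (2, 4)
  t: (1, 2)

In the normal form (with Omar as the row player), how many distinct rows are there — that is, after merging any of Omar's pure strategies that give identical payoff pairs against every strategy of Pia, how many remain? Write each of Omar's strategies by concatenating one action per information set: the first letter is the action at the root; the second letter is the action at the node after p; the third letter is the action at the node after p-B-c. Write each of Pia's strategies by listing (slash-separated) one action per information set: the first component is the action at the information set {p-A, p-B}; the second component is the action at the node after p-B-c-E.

5

Omar has 12 pure strategies: pAE, pAS, pBE, pBS, sAE, sAS, sBE, sBS, tAE, tAS, tBE, tBS. Columns: d/Stay, d/In, c/Stay, c/In.
{pAE, pAS} → row (5,3) (5,3) (6,1) (6,1)
{pBE} → row (1,1) (1,1) (6,2) (3,5)
{pBS} → row (1,1) (1,1) (4,2) (4,2)
{sAE, sAS, sBE, sBS} → row (2,4) (2,4) (2,4) (2,4)
{tAE, tAS, tBE, tBS} → row (1,2) (1,2) (1,2) (1,2)
That's 5 distinct rows out of 12 strategies.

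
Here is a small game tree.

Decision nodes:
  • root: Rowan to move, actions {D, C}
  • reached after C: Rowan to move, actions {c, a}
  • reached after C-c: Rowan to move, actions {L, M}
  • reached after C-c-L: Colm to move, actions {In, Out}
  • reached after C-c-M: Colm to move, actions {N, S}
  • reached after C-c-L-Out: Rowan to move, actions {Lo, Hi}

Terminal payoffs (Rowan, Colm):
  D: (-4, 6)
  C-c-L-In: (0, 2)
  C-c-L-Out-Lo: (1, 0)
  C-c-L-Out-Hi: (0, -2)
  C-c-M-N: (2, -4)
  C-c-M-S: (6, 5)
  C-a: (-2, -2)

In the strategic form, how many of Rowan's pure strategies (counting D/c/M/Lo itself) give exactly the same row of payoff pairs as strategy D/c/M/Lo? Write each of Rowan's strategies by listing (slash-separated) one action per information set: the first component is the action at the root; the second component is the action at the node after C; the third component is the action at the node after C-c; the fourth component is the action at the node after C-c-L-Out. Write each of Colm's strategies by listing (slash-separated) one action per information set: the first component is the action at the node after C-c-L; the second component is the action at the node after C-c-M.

Row for D/c/M/Lo (columns In/N, In/S, Out/N, Out/S): (-4,6) (-4,6) (-4,6) (-4,6).
Under D/c/M/Lo, Rowan's choice at the node after C and at the node after C-c and at the node after C-c-L-Out can never be reached regardless of what Colm does, so varying those choices leaves every outcome unchanged.
Holding the reachable choices fixed and varying the unreachable ones freely already gives 2 × 2 × 2 = 8 equivalent strategies.
No other strategy reproduces this row, so those 8 are the full class: D/c/L/Lo, D/c/L/Hi, D/c/M/Lo, D/c/M/Hi, D/a/L/Lo, D/a/L/Hi, D/a/M/Lo, D/a/M/Hi.

8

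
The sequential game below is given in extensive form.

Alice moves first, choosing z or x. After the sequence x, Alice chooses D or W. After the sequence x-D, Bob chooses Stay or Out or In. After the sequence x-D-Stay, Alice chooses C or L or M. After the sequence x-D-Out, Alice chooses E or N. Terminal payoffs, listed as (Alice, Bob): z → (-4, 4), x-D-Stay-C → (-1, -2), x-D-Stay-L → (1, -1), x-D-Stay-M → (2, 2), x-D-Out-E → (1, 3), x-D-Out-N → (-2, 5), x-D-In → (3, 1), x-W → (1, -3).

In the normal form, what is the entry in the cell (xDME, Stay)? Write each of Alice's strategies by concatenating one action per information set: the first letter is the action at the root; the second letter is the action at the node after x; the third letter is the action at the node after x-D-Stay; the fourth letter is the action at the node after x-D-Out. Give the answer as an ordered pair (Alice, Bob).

(2, 2)

Trace the play path from the root:
  Alice plays x
  Alice plays D at [x]
  Bob plays Stay at [x-D]
  Alice plays M at [x-D-Stay]
→ terminal payoff (2, 2).
(Alice's choice at the node after x-D-Out is never reached on this path, so it doesn't affect the outcome.)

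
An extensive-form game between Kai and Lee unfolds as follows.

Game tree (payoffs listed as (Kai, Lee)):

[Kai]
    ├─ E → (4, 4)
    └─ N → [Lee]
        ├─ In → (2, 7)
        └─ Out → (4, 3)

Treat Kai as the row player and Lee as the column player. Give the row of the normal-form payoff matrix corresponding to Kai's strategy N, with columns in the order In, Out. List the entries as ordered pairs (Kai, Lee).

(2,7) (4,3)

vs In: Kai plays N → Lee plays In at [N] → (2, 7)
vs Out: Kai plays N → Lee plays Out at [N] → (4, 3)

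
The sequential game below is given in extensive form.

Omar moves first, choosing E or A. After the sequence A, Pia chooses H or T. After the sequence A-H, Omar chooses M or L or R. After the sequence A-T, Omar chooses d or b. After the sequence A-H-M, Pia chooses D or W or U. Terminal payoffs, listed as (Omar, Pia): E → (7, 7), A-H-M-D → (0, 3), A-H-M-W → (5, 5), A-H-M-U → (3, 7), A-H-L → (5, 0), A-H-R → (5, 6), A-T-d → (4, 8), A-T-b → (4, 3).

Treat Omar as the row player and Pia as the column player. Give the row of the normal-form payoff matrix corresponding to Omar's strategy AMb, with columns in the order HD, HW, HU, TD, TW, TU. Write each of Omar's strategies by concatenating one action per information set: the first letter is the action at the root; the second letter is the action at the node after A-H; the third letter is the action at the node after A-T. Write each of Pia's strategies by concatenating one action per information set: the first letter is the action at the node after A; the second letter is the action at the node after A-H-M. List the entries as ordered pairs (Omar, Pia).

vs HD: Omar plays A → Pia plays H at [A] → Omar plays M at [A-H] → Pia plays D at [A-H-M] → (0, 3)
vs HW: Omar plays A → Pia plays H at [A] → Omar plays M at [A-H] → Pia plays W at [A-H-M] → (5, 5)
vs HU: Omar plays A → Pia plays H at [A] → Omar plays M at [A-H] → Pia plays U at [A-H-M] → (3, 7)
vs TD: Omar plays A → Pia plays T at [A] → Omar plays b at [A-T] → (4, 3)
vs TW: Omar plays A → Pia plays T at [A] → Omar plays b at [A-T] → (4, 3)
vs TU: Omar plays A → Pia plays T at [A] → Omar plays b at [A-T] → (4, 3)

(0,3) (5,5) (3,7) (4,3) (4,3) (4,3)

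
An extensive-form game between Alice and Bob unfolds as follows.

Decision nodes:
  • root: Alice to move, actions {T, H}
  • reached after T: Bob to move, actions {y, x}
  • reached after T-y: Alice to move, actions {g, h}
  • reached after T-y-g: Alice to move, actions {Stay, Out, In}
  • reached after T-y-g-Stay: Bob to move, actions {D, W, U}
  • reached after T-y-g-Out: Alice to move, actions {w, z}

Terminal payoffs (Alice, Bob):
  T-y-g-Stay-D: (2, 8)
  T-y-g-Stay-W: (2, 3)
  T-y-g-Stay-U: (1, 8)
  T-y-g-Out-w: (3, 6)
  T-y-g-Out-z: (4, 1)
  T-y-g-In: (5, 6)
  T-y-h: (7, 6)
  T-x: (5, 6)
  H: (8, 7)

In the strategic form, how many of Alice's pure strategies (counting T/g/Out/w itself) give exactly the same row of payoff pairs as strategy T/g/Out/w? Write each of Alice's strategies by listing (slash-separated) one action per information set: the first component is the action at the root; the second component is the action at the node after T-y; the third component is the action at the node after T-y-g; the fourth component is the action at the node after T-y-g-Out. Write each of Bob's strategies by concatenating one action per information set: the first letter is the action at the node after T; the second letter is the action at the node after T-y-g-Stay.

Row for T/g/Out/w (columns yD, yW, yU, xD, xW, xU): (3,6) (3,6) (3,6) (5,6) (5,6) (5,6).
Every one of Alice's information sets is on the play path for some reply by Bob when Alice follows T/g/Out/w.
Changing the action at any of them therefore changes at least one column, so only T/g/Out/w itself gives this row.

1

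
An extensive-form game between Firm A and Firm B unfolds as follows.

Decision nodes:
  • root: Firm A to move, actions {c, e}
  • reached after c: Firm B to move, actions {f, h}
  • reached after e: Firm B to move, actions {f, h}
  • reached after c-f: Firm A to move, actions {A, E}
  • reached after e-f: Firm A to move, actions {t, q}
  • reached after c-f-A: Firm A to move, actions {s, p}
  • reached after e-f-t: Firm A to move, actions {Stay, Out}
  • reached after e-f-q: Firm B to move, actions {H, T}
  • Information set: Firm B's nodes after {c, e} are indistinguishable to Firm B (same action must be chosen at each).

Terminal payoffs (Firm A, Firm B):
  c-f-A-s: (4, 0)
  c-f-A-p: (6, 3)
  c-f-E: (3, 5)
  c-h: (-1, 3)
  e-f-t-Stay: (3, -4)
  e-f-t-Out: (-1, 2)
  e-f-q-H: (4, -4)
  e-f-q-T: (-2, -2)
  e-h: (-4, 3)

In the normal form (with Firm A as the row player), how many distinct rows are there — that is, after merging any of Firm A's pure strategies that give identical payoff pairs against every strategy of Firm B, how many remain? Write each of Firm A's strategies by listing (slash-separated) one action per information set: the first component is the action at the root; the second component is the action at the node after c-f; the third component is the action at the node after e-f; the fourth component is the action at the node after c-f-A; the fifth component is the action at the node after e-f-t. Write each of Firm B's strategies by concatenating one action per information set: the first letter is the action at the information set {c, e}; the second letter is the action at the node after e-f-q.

Firm A has 32 pure strategies: c/A/t/s/Stay, c/A/t/s/Out, c/A/t/p/Stay, c/A/t/p/Out, c/A/q/s/Stay, c/A/q/s/Out, c/A/q/p/Stay, c/A/q/p/Out, c/E/t/s/Stay, c/E/t/s/Out, c/E/t/p/Stay, c/E/t/p/Out, c/E/q/s/Stay, c/E/q/s/Out, c/E/q/p/Stay, c/E/q/p/Out, e/A/t/s/Stay, e/A/t/s/Out, e/A/t/p/Stay, e/A/t/p/Out, e/A/q/s/Stay, e/A/q/s/Out, e/A/q/p/Stay, e/A/q/p/Out, e/E/t/s/Stay, e/E/t/s/Out, e/E/t/p/Stay, e/E/t/p/Out, e/E/q/s/Stay, e/E/q/s/Out, e/E/q/p/Stay, e/E/q/p/Out. Columns: fH, fT, hH, hT.
{c/A/t/s/Stay, c/A/t/s/Out, c/A/q/s/Stay, c/A/q/s/Out} → row (4,0) (4,0) (-1,3) (-1,3)
{c/A/t/p/Stay, c/A/t/p/Out, c/A/q/p/Stay, c/A/q/p/Out} → row (6,3) (6,3) (-1,3) (-1,3)
{c/E/t/s/Stay, c/E/t/s/Out, c/E/t/p/Stay, c/E/t/p/Out, c/E/q/s/Stay, c/E/q/s/Out, c/E/q/p/Stay, c/E/q/p/Out} → row (3,5) (3,5) (-1,3) (-1,3)
{e/A/t/s/Stay, e/A/t/p/Stay, e/E/t/s/Stay, e/E/t/p/Stay} → row (3,-4) (3,-4) (-4,3) (-4,3)
{e/A/t/s/Out, e/A/t/p/Out, e/E/t/s/Out, e/E/t/p/Out} → row (-1,2) (-1,2) (-4,3) (-4,3)
{e/A/q/s/Stay, e/A/q/s/Out, e/A/q/p/Stay, e/A/q/p/Out, e/E/q/s/Stay, e/E/q/s/Out, e/E/q/p/Stay, e/E/q/p/Out} → row (4,-4) (-2,-2) (-4,3) (-4,3)
That's 6 distinct rows out of 32 strategies.

6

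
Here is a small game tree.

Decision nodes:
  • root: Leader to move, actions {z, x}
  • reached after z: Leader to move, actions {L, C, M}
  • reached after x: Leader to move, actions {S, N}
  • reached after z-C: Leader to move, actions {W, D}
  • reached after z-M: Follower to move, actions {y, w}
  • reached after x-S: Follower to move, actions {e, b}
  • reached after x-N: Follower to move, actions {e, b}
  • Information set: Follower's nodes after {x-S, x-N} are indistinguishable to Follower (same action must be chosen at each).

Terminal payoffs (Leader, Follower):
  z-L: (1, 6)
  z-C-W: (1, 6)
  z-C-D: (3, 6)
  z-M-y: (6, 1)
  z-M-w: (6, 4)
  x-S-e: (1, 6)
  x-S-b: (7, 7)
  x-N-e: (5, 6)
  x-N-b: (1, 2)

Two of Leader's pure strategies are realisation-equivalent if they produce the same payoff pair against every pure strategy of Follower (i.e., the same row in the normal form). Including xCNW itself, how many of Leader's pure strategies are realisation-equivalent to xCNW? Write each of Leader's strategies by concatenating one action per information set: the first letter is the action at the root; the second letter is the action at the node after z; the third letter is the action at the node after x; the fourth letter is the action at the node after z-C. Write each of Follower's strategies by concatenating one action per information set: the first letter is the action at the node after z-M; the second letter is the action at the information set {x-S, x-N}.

Row for xCNW (columns ye, yb, we, wb): (5,6) (1,2) (5,6) (1,2).
Under xCNW, Leader's choice at the node after z and at the node after z-C can never be reached regardless of what Follower does, so varying those choices leaves every outcome unchanged.
Holding the reachable choices fixed and varying the unreachable ones freely already gives 3 × 2 = 6 equivalent strategies.
No other strategy reproduces this row, so those 6 are the full class: xLNW, xLND, xCNW, xCND, xMNW, xMND.

6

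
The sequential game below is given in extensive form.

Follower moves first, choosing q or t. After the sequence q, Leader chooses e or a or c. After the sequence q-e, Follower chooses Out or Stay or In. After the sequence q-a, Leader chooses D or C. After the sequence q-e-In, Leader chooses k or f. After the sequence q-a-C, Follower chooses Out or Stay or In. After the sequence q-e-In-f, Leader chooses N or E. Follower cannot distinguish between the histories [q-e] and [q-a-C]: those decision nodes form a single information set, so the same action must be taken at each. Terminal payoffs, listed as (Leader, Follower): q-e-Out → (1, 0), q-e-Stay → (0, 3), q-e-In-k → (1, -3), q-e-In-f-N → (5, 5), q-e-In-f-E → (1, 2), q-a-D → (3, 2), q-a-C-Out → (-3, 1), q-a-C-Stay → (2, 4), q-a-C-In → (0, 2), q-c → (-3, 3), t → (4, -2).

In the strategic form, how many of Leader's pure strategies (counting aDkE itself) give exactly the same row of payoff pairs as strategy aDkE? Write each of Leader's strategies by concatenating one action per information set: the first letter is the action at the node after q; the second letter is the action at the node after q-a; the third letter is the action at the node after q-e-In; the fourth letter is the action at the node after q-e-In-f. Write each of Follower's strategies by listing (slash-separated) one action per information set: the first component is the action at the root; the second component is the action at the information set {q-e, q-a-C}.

4

Row for aDkE (columns q/Out, q/Stay, q/In, t/Out, t/Stay, t/In): (3,2) (3,2) (3,2) (4,-2) (4,-2) (4,-2).
Under aDkE, Leader's choice at the node after q-e-In and at the node after q-e-In-f can never be reached regardless of what Follower does, so varying those choices leaves every outcome unchanged.
Holding the reachable choices fixed and varying the unreachable ones freely already gives 2 × 2 = 4 equivalent strategies.
No other strategy reproduces this row, so those 4 are the full class: aDkN, aDkE, aDfN, aDfE.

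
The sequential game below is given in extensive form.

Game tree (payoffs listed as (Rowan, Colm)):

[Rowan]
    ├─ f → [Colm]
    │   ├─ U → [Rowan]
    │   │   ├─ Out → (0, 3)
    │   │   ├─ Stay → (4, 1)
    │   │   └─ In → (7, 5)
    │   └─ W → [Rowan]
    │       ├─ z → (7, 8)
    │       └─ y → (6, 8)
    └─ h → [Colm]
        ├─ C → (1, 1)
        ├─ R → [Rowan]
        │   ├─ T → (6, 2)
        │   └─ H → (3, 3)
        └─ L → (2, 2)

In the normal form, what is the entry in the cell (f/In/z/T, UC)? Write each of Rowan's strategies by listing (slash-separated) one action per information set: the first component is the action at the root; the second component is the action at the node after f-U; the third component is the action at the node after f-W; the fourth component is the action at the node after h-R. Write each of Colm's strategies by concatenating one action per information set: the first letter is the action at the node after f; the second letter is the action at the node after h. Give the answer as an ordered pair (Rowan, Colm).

(7, 5)

Trace the play path from the root:
  Rowan plays f
  Colm plays U at [f]
  Rowan plays In at [f-U]
→ terminal payoff (7, 5).
(Rowan's choice at the node after f-W is never reached on this path, so it doesn't affect the outcome.)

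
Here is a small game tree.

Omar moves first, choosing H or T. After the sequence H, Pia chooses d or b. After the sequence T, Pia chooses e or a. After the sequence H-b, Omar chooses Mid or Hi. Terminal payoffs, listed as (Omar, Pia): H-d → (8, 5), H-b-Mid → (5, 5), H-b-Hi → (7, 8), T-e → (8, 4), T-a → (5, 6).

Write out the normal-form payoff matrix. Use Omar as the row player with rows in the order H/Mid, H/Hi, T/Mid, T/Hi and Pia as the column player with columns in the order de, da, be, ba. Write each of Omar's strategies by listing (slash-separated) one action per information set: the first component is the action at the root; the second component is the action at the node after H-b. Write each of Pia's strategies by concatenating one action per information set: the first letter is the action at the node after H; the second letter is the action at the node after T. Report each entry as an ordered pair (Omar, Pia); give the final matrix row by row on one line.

H/Mid: (8,5) (8,5) (5,5) (5,5) | H/Hi: (8,5) (8,5) (7,8) (7,8) | T/Mid: (8,4) (5,6) (8,4) (5,6) | T/Hi: (8,4) (5,6) (8,4) (5,6)

Row H/Mid: de→(8,5), da→(8,5), be→(5,5), ba→(5,5)
Row H/Hi: de→(8,5), da→(8,5), be→(7,8), ba→(7,8)
Row T/Mid: de→(8,4), da→(5,6), be→(8,4), ba→(5,6)
Row T/Hi: de→(8,4), da→(5,6), be→(8,4), ba→(5,6)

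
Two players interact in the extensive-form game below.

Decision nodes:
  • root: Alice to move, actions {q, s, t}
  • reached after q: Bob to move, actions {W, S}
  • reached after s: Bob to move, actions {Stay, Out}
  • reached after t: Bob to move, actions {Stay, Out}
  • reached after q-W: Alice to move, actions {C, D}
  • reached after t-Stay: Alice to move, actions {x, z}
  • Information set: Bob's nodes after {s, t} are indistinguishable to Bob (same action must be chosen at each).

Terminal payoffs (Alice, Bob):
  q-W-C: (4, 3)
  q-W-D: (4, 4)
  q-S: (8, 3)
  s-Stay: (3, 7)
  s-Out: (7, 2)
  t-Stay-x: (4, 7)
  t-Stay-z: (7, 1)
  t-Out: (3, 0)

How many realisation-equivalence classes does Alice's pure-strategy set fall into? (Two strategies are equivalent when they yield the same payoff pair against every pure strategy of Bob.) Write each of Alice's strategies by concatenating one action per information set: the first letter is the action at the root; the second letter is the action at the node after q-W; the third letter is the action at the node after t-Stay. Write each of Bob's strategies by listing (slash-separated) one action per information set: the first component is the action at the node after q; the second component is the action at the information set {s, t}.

Alice has 12 pure strategies: qCx, qCz, qDx, qDz, sCx, sCz, sDx, sDz, tCx, tCz, tDx, tDz. Columns: W/Stay, W/Out, S/Stay, S/Out.
{qCx, qCz} → row (4,3) (4,3) (8,3) (8,3)
{qDx, qDz} → row (4,4) (4,4) (8,3) (8,3)
{sCx, sCz, sDx, sDz} → row (3,7) (7,2) (3,7) (7,2)
{tCx, tDx} → row (4,7) (3,0) (4,7) (3,0)
{tCz, tDz} → row (7,1) (3,0) (7,1) (3,0)
That's 5 distinct rows out of 12 strategies.

5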